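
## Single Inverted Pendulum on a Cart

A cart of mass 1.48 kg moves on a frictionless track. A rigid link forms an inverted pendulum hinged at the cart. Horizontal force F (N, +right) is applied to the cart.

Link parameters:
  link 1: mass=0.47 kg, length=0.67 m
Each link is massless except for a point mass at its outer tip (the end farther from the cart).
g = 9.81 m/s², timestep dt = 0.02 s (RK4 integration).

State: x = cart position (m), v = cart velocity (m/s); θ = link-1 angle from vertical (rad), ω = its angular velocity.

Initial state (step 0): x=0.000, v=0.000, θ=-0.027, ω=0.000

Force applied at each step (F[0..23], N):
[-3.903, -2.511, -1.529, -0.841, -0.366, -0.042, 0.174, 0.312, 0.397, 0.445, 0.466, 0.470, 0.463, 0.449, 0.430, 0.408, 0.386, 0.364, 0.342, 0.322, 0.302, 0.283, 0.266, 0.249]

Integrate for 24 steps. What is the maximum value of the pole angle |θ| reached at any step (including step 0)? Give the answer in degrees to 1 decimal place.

Answer: 1.5°

Derivation:
apply F[0]=-3.903 → step 1: x=-0.001, v=-0.051, θ=-0.026, ω=0.068
apply F[1]=-2.511 → step 2: x=-0.002, v=-0.083, θ=-0.025, ω=0.109
apply F[2]=-1.529 → step 3: x=-0.004, v=-0.103, θ=-0.022, ω=0.131
apply F[3]=-0.841 → step 4: x=-0.006, v=-0.113, θ=-0.019, ω=0.140
apply F[4]=-0.366 → step 5: x=-0.008, v=-0.116, θ=-0.017, ω=0.140
apply F[5]=-0.042 → step 6: x=-0.010, v=-0.116, θ=-0.014, ω=0.135
apply F[6]=+0.174 → step 7: x=-0.013, v=-0.113, θ=-0.011, ω=0.127
apply F[7]=+0.312 → step 8: x=-0.015, v=-0.108, θ=-0.009, ω=0.117
apply F[8]=+0.397 → step 9: x=-0.017, v=-0.102, θ=-0.007, ω=0.106
apply F[9]=+0.445 → step 10: x=-0.019, v=-0.096, θ=-0.005, ω=0.095
apply F[10]=+0.466 → step 11: x=-0.021, v=-0.089, θ=-0.003, ω=0.084
apply F[11]=+0.470 → step 12: x=-0.023, v=-0.083, θ=-0.001, ω=0.074
apply F[12]=+0.463 → step 13: x=-0.024, v=-0.077, θ=0.000, ω=0.064
apply F[13]=+0.449 → step 14: x=-0.026, v=-0.071, θ=0.001, ω=0.055
apply F[14]=+0.430 → step 15: x=-0.027, v=-0.065, θ=0.002, ω=0.047
apply F[15]=+0.408 → step 16: x=-0.028, v=-0.060, θ=0.003, ω=0.040
apply F[16]=+0.386 → step 17: x=-0.029, v=-0.055, θ=0.004, ω=0.034
apply F[17]=+0.364 → step 18: x=-0.031, v=-0.050, θ=0.005, ω=0.028
apply F[18]=+0.342 → step 19: x=-0.031, v=-0.046, θ=0.005, ω=0.023
apply F[19]=+0.322 → step 20: x=-0.032, v=-0.042, θ=0.006, ω=0.019
apply F[20]=+0.302 → step 21: x=-0.033, v=-0.038, θ=0.006, ω=0.015
apply F[21]=+0.283 → step 22: x=-0.034, v=-0.034, θ=0.006, ω=0.011
apply F[22]=+0.266 → step 23: x=-0.035, v=-0.031, θ=0.006, ω=0.008
apply F[23]=+0.249 → step 24: x=-0.035, v=-0.028, θ=0.006, ω=0.006
Max |angle| over trajectory = 0.027 rad = 1.5°.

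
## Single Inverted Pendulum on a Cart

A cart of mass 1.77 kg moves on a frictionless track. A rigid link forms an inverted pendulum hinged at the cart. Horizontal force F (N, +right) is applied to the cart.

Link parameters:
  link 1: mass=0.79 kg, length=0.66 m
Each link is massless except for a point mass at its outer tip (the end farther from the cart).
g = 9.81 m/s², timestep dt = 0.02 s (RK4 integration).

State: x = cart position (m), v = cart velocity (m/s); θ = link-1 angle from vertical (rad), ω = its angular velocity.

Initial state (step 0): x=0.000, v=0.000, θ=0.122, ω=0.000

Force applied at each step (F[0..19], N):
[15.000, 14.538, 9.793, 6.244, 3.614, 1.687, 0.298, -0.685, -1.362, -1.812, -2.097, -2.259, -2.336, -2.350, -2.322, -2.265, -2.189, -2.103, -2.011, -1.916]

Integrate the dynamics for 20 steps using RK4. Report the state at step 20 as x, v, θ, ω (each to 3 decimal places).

apply F[0]=+15.000 → step 1: x=0.002, v=0.158, θ=0.120, ω=-0.202
apply F[1]=+14.538 → step 2: x=0.006, v=0.311, θ=0.114, ω=-0.397
apply F[2]=+9.793 → step 3: x=0.013, v=0.412, θ=0.105, ω=-0.517
apply F[3]=+6.244 → step 4: x=0.022, v=0.474, θ=0.094, ω=-0.580
apply F[4]=+3.614 → step 5: x=0.032, v=0.507, θ=0.082, ω=-0.604
apply F[5]=+1.687 → step 6: x=0.042, v=0.519, θ=0.070, ω=-0.601
apply F[6]=+0.298 → step 7: x=0.053, v=0.517, θ=0.058, ω=-0.578
apply F[7]=-0.685 → step 8: x=0.063, v=0.505, θ=0.047, ω=-0.544
apply F[8]=-1.362 → step 9: x=0.073, v=0.486, θ=0.037, ω=-0.503
apply F[9]=-1.812 → step 10: x=0.082, v=0.463, θ=0.027, ω=-0.459
apply F[10]=-2.097 → step 11: x=0.091, v=0.437, θ=0.018, ω=-0.413
apply F[11]=-2.259 → step 12: x=0.100, v=0.411, θ=0.010, ω=-0.368
apply F[12]=-2.336 → step 13: x=0.108, v=0.384, θ=0.004, ω=-0.325
apply F[13]=-2.350 → step 14: x=0.115, v=0.357, θ=-0.003, ω=-0.285
apply F[14]=-2.322 → step 15: x=0.122, v=0.331, θ=-0.008, ω=-0.247
apply F[15]=-2.265 → step 16: x=0.129, v=0.307, θ=-0.013, ω=-0.213
apply F[16]=-2.189 → step 17: x=0.134, v=0.283, θ=-0.016, ω=-0.182
apply F[17]=-2.103 → step 18: x=0.140, v=0.261, θ=-0.020, ω=-0.154
apply F[18]=-2.011 → step 19: x=0.145, v=0.240, θ=-0.023, ω=-0.128
apply F[19]=-1.916 → step 20: x=0.149, v=0.221, θ=-0.025, ω=-0.106

Answer: x=0.149, v=0.221, θ=-0.025, ω=-0.106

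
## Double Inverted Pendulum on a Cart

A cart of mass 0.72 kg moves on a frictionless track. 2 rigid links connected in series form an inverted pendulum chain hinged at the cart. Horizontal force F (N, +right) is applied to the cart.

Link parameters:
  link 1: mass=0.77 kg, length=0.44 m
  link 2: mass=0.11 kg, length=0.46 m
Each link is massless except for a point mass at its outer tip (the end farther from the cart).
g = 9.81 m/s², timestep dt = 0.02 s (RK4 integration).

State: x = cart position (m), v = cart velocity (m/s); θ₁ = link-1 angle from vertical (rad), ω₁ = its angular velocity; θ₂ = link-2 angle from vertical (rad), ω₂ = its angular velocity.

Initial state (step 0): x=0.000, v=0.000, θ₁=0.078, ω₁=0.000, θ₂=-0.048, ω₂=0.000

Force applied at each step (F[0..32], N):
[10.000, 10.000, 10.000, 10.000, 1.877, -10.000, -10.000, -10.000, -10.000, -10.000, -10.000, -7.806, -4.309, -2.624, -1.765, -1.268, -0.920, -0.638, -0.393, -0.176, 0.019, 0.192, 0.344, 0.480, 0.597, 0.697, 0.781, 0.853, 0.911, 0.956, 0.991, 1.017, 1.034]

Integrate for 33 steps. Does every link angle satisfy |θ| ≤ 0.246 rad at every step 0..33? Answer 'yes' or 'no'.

apply F[0]=+10.000 → step 1: x=0.003, v=0.258, θ₁=0.073, ω₁=-0.542, θ₂=-0.049, ω₂=-0.066
apply F[1]=+10.000 → step 2: x=0.010, v=0.519, θ₁=0.056, ω₁=-1.098, θ₂=-0.051, ω₂=-0.125
apply F[2]=+10.000 → step 3: x=0.023, v=0.787, θ₁=0.029, ω₁=-1.680, θ₂=-0.054, ω₂=-0.170
apply F[3]=+10.000 → step 4: x=0.042, v=1.063, θ₁=-0.011, ω₁=-2.299, θ₂=-0.057, ω₂=-0.197
apply F[4]=+1.877 → step 5: x=0.064, v=1.121, θ₁=-0.059, ω₁=-2.445, θ₂=-0.061, ω₂=-0.205
apply F[5]=-10.000 → step 6: x=0.083, v=0.860, θ₁=-0.102, ω₁=-1.893, θ₂=-0.065, ω₂=-0.197
apply F[6]=-10.000 → step 7: x=0.098, v=0.612, θ₁=-0.135, ω₁=-1.388, θ₂=-0.069, ω₂=-0.172
apply F[7]=-10.000 → step 8: x=0.108, v=0.373, θ₁=-0.158, ω₁=-0.922, θ₂=-0.072, ω₂=-0.130
apply F[8]=-10.000 → step 9: x=0.113, v=0.141, θ₁=-0.172, ω₁=-0.482, θ₂=-0.074, ω₂=-0.078
apply F[9]=-10.000 → step 10: x=0.114, v=-0.088, θ₁=-0.177, ω₁=-0.056, θ₂=-0.075, ω₂=-0.021
apply F[10]=-10.000 → step 11: x=0.110, v=-0.316, θ₁=-0.174, ω₁=0.368, θ₂=-0.075, ω₂=0.037
apply F[11]=-7.806 → step 12: x=0.102, v=-0.487, θ₁=-0.164, ω₁=0.671, θ₂=-0.074, ω₂=0.089
apply F[12]=-4.309 → step 13: x=0.091, v=-0.568, θ₁=-0.149, ω₁=0.779, θ₂=-0.072, ω₂=0.131
apply F[13]=-2.624 → step 14: x=0.079, v=-0.608, θ₁=-0.133, ω₁=0.800, θ₂=-0.069, ω₂=0.165
apply F[14]=-1.765 → step 15: x=0.067, v=-0.628, θ₁=-0.118, ω₁=0.785, θ₂=-0.065, ω₂=0.193
apply F[15]=-1.268 → step 16: x=0.054, v=-0.637, θ₁=-0.102, ω₁=0.756, θ₂=-0.061, ω₂=0.215
apply F[16]=-0.920 → step 17: x=0.042, v=-0.641, θ₁=-0.087, ω₁=0.719, θ₂=-0.056, ω₂=0.232
apply F[17]=-0.638 → step 18: x=0.029, v=-0.640, θ₁=-0.073, ω₁=0.679, θ₂=-0.052, ω₂=0.245
apply F[18]=-0.393 → step 19: x=0.016, v=-0.635, θ₁=-0.060, ω₁=0.638, θ₂=-0.047, ω₂=0.253
apply F[19]=-0.176 → step 20: x=0.003, v=-0.627, θ₁=-0.048, ω₁=0.595, θ₂=-0.042, ω₂=0.258
apply F[20]=+0.019 → step 21: x=-0.009, v=-0.617, θ₁=-0.037, ω₁=0.553, θ₂=-0.036, ω₂=0.259
apply F[21]=+0.192 → step 22: x=-0.021, v=-0.604, θ₁=-0.026, ω₁=0.510, θ₂=-0.031, ω₂=0.258
apply F[22]=+0.344 → step 23: x=-0.033, v=-0.590, θ₁=-0.016, ω₁=0.468, θ₂=-0.026, ω₂=0.254
apply F[23]=+0.480 → step 24: x=-0.045, v=-0.574, θ₁=-0.007, ω₁=0.427, θ₂=-0.021, ω₂=0.249
apply F[24]=+0.597 → step 25: x=-0.056, v=-0.556, θ₁=0.001, ω₁=0.388, θ₂=-0.016, ω₂=0.241
apply F[25]=+0.697 → step 26: x=-0.067, v=-0.538, θ₁=0.008, ω₁=0.349, θ₂=-0.011, ω₂=0.232
apply F[26]=+0.781 → step 27: x=-0.078, v=-0.519, θ₁=0.015, ω₁=0.313, θ₂=-0.007, ω₂=0.222
apply F[27]=+0.853 → step 28: x=-0.088, v=-0.500, θ₁=0.021, ω₁=0.278, θ₂=-0.002, ω₂=0.211
apply F[28]=+0.911 → step 29: x=-0.098, v=-0.480, θ₁=0.026, ω₁=0.245, θ₂=0.002, ω₂=0.200
apply F[29]=+0.956 → step 30: x=-0.107, v=-0.460, θ₁=0.031, ω₁=0.215, θ₂=0.005, ω₂=0.188
apply F[30]=+0.991 → step 31: x=-0.116, v=-0.441, θ₁=0.035, ω₁=0.186, θ₂=0.009, ω₂=0.175
apply F[31]=+1.017 → step 32: x=-0.125, v=-0.421, θ₁=0.038, ω₁=0.160, θ₂=0.012, ω₂=0.163
apply F[32]=+1.034 → step 33: x=-0.133, v=-0.402, θ₁=0.041, ω₁=0.136, θ₂=0.016, ω₂=0.150
Max |angle| over trajectory = 0.177 rad; bound = 0.246 → within bound.

Answer: yes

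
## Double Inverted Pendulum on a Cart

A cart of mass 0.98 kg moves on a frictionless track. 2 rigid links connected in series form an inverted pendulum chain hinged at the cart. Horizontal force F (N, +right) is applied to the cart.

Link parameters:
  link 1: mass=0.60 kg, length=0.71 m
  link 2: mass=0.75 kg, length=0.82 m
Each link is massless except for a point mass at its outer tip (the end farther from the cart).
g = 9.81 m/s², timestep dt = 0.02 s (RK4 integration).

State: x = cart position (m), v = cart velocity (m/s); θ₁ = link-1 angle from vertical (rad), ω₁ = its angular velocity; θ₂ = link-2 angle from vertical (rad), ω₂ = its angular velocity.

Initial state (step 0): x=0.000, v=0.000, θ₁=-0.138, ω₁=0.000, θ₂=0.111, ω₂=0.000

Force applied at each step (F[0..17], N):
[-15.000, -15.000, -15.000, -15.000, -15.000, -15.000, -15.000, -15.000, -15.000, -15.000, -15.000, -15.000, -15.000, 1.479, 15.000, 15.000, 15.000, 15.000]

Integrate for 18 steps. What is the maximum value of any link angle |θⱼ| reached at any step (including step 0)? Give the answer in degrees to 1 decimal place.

Answer: 47.5°

Derivation:
apply F[0]=-15.000 → step 1: x=-0.003, v=-0.266, θ₁=-0.136, ω₁=0.243, θ₂=0.112, ω₂=0.145
apply F[1]=-15.000 → step 2: x=-0.011, v=-0.533, θ₁=-0.128, ω₁=0.492, θ₂=0.117, ω₂=0.286
apply F[2]=-15.000 → step 3: x=-0.024, v=-0.805, θ₁=-0.116, ω₁=0.754, θ₂=0.124, ω₂=0.422
apply F[3]=-15.000 → step 4: x=-0.043, v=-1.082, θ₁=-0.098, ω₁=1.033, θ₂=0.134, ω₂=0.549
apply F[4]=-15.000 → step 5: x=-0.067, v=-1.366, θ₁=-0.074, ω₁=1.338, θ₂=0.146, ω₂=0.663
apply F[5]=-15.000 → step 6: x=-0.098, v=-1.658, θ₁=-0.044, ω₁=1.673, θ₂=0.160, ω₂=0.760
apply F[6]=-15.000 → step 7: x=-0.134, v=-1.959, θ₁=-0.007, ω₁=2.043, θ₂=0.176, ω₂=0.836
apply F[7]=-15.000 → step 8: x=-0.176, v=-2.267, θ₁=0.038, ω₁=2.450, θ₂=0.193, ω₂=0.887
apply F[8]=-15.000 → step 9: x=-0.224, v=-2.579, θ₁=0.091, ω₁=2.891, θ₂=0.211, ω₂=0.912
apply F[9]=-15.000 → step 10: x=-0.279, v=-2.886, θ₁=0.154, ω₁=3.353, θ₂=0.230, ω₂=0.916
apply F[10]=-15.000 → step 11: x=-0.340, v=-3.178, θ₁=0.225, ω₁=3.814, θ₂=0.248, ω₂=0.909
apply F[11]=-15.000 → step 12: x=-0.406, v=-3.441, θ₁=0.306, ω₁=4.242, θ₂=0.266, ω₂=0.913
apply F[12]=-15.000 → step 13: x=-0.477, v=-3.664, θ₁=0.394, ω₁=4.606, θ₂=0.285, ω₂=0.949
apply F[13]=+1.479 → step 14: x=-0.550, v=-3.579, θ₁=0.486, ω₁=4.591, θ₂=0.304, ω₂=0.986
apply F[14]=+15.000 → step 15: x=-0.618, v=-3.288, θ₁=0.576, ω₁=4.383, θ₂=0.324, ω₂=0.973
apply F[15]=+15.000 → step 16: x=-0.681, v=-3.015, θ₁=0.662, ω₁=4.248, θ₂=0.343, ω₂=0.941
apply F[16]=+15.000 → step 17: x=-0.739, v=-2.755, θ₁=0.746, ω₁=4.173, θ₂=0.361, ω₂=0.892
apply F[17]=+15.000 → step 18: x=-0.791, v=-2.503, θ₁=0.829, ω₁=4.150, θ₂=0.378, ω₂=0.831
Max |angle| over trajectory = 0.829 rad = 47.5°.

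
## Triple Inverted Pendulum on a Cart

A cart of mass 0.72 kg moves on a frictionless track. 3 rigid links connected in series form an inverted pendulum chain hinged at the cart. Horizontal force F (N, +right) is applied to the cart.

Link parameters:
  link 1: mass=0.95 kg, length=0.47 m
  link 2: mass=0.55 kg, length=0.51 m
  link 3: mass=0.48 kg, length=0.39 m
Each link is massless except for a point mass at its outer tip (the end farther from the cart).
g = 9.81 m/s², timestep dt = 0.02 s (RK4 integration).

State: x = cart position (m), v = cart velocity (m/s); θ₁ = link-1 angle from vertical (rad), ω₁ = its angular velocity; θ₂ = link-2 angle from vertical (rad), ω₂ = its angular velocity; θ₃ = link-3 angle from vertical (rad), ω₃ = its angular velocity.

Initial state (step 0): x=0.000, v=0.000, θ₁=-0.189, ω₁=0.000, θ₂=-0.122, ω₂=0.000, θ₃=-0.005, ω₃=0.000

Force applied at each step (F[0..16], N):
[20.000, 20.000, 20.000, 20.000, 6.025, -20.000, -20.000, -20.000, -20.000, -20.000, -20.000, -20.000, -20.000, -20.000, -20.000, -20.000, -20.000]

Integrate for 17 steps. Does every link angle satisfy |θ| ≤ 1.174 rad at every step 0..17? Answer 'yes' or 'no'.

apply F[0]=+20.000 → step 1: x=0.006, v=0.594, θ₁=-0.202, ω₁=-1.331, θ₂=-0.122, ω₂=0.007, θ₃=-0.005, ω₃=0.040
apply F[1]=+20.000 → step 2: x=0.024, v=1.165, θ₁=-0.242, ω₁=-2.616, θ₂=-0.122, ω₂=0.012, θ₃=-0.004, ω₃=0.056
apply F[2]=+20.000 → step 3: x=0.052, v=1.685, θ₁=-0.306, ω₁=-3.776, θ₂=-0.122, ω₂=-0.010, θ₃=-0.003, ω₃=0.030
apply F[3]=+20.000 → step 4: x=0.090, v=2.120, θ₁=-0.392, ω₁=-4.725, θ₂=-0.123, ω₂=-0.103, θ₃=-0.003, ω₃=-0.041
apply F[4]=+6.025 → step 5: x=0.134, v=2.203, θ₁=-0.489, ω₁=-5.011, θ₂=-0.125, ω₂=-0.181, θ₃=-0.004, ω₃=-0.080
apply F[5]=-20.000 → step 6: x=0.174, v=1.822, θ₁=-0.585, ω₁=-4.632, θ₂=-0.127, ω₂=-0.002, θ₃=-0.005, ω₃=-0.015
apply F[6]=-20.000 → step 7: x=0.207, v=1.481, θ₁=-0.675, ω₁=-4.422, θ₂=-0.125, ω₂=0.236, θ₃=-0.004, ω₃=0.053
apply F[7]=-20.000 → step 8: x=0.233, v=1.163, θ₁=-0.763, ω₁=-4.327, θ₂=-0.118, ω₂=0.516, θ₃=-0.003, ω₃=0.113
apply F[8]=-20.000 → step 9: x=0.253, v=0.856, θ₁=-0.849, ω₁=-4.312, θ₂=-0.104, ω₂=0.825, θ₃=0.000, ω₃=0.163
apply F[9]=-20.000 → step 10: x=0.268, v=0.550, θ₁=-0.936, ω₁=-4.354, θ₂=-0.084, ω₂=1.153, θ₃=0.004, ω₃=0.198
apply F[10]=-20.000 → step 11: x=0.275, v=0.239, θ₁=-1.024, ω₁=-4.437, θ₂=-0.058, ω₂=1.491, θ₃=0.008, ω₃=0.220
apply F[11]=-20.000 → step 12: x=0.277, v=-0.079, θ₁=-1.113, ω₁=-4.550, θ₂=-0.025, ω₂=1.832, θ₃=0.012, ω₃=0.229
apply F[12]=-20.000 → step 13: x=0.272, v=-0.409, θ₁=-1.206, ω₁=-4.687, θ₂=0.015, ω₂=2.166, θ₃=0.017, ω₃=0.231
apply F[13]=-20.000 → step 14: x=0.261, v=-0.750, θ₁=-1.301, ω₁=-4.848, θ₂=0.062, ω₂=2.488, θ₃=0.022, ω₃=0.232
apply F[14]=-20.000 → step 15: x=0.242, v=-1.104, θ₁=-1.400, ω₁=-5.035, θ₂=0.115, ω₂=2.788, θ₃=0.026, ω₃=0.240
apply F[15]=-20.000 → step 16: x=0.216, v=-1.473, θ₁=-1.503, ω₁=-5.256, θ₂=0.173, ω₂=3.059, θ₃=0.031, ω₃=0.264
apply F[16]=-20.000 → step 17: x=0.183, v=-1.860, θ₁=-1.610, ω₁=-5.525, θ₂=0.237, ω₂=3.289, θ₃=0.037, ω₃=0.313
Max |angle| over trajectory = 1.610 rad; bound = 1.174 → exceeded.

Answer: no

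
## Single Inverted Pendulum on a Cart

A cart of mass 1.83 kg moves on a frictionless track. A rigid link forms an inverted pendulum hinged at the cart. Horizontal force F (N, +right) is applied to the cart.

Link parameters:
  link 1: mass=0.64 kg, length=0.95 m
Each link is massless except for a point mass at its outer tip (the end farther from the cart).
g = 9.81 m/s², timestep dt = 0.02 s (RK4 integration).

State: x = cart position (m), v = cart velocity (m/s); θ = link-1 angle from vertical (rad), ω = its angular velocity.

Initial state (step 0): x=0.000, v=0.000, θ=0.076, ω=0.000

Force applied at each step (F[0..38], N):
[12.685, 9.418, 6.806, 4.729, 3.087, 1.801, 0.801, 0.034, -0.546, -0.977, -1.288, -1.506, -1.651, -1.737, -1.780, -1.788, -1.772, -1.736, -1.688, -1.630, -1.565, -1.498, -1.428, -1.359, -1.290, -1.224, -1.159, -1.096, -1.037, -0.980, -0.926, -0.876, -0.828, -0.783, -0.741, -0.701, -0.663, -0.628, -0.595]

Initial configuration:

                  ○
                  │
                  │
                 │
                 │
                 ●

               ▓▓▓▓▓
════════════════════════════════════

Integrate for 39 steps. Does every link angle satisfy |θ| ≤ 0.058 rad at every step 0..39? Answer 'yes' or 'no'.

apply F[0]=+12.685 → step 1: x=0.001, v=0.133, θ=0.075, ω=-0.124
apply F[1]=+9.418 → step 2: x=0.005, v=0.231, θ=0.071, ω=-0.212
apply F[2]=+6.806 → step 3: x=0.010, v=0.301, θ=0.067, ω=-0.271
apply F[3]=+4.729 → step 4: x=0.017, v=0.348, θ=0.061, ω=-0.307
apply F[4]=+3.087 → step 5: x=0.024, v=0.378, θ=0.054, ω=-0.326
apply F[5]=+1.801 → step 6: x=0.032, v=0.394, θ=0.048, ω=-0.333
apply F[6]=+0.801 → step 7: x=0.040, v=0.400, θ=0.041, ω=-0.330
apply F[7]=+0.034 → step 8: x=0.048, v=0.397, θ=0.035, ω=-0.320
apply F[8]=-0.546 → step 9: x=0.056, v=0.389, θ=0.029, ω=-0.305
apply F[9]=-0.977 → step 10: x=0.063, v=0.377, θ=0.023, ω=-0.286
apply F[10]=-1.288 → step 11: x=0.071, v=0.361, θ=0.017, ω=-0.266
apply F[11]=-1.506 → step 12: x=0.078, v=0.344, θ=0.012, ω=-0.244
apply F[12]=-1.651 → step 13: x=0.084, v=0.325, θ=0.007, ω=-0.223
apply F[13]=-1.737 → step 14: x=0.091, v=0.306, θ=0.003, ω=-0.201
apply F[14]=-1.780 → step 15: x=0.097, v=0.286, θ=-0.001, ω=-0.181
apply F[15]=-1.788 → step 16: x=0.102, v=0.267, θ=-0.004, ω=-0.161
apply F[16]=-1.772 → step 17: x=0.107, v=0.248, θ=-0.007, ω=-0.142
apply F[17]=-1.736 → step 18: x=0.112, v=0.230, θ=-0.010, ω=-0.124
apply F[18]=-1.688 → step 19: x=0.116, v=0.212, θ=-0.012, ω=-0.108
apply F[19]=-1.630 → step 20: x=0.120, v=0.195, θ=-0.014, ω=-0.093
apply F[20]=-1.565 → step 21: x=0.124, v=0.179, θ=-0.016, ω=-0.079
apply F[21]=-1.498 → step 22: x=0.128, v=0.164, θ=-0.017, ω=-0.066
apply F[22]=-1.428 → step 23: x=0.131, v=0.149, θ=-0.019, ω=-0.055
apply F[23]=-1.359 → step 24: x=0.134, v=0.136, θ=-0.020, ω=-0.045
apply F[24]=-1.290 → step 25: x=0.136, v=0.123, θ=-0.020, ω=-0.035
apply F[25]=-1.224 → step 26: x=0.139, v=0.111, θ=-0.021, ω=-0.027
apply F[26]=-1.159 → step 27: x=0.141, v=0.100, θ=-0.021, ω=-0.020
apply F[27]=-1.096 → step 28: x=0.143, v=0.089, θ=-0.022, ω=-0.013
apply F[28]=-1.037 → step 29: x=0.144, v=0.080, θ=-0.022, ω=-0.007
apply F[29]=-0.980 → step 30: x=0.146, v=0.070, θ=-0.022, ω=-0.002
apply F[30]=-0.926 → step 31: x=0.147, v=0.062, θ=-0.022, ω=0.002
apply F[31]=-0.876 → step 32: x=0.148, v=0.054, θ=-0.022, ω=0.006
apply F[32]=-0.828 → step 33: x=0.149, v=0.046, θ=-0.022, ω=0.010
apply F[33]=-0.783 → step 34: x=0.150, v=0.039, θ=-0.022, ω=0.013
apply F[34]=-0.741 → step 35: x=0.151, v=0.032, θ=-0.021, ω=0.015
apply F[35]=-0.701 → step 36: x=0.151, v=0.026, θ=-0.021, ω=0.017
apply F[36]=-0.663 → step 37: x=0.152, v=0.020, θ=-0.021, ω=0.019
apply F[37]=-0.628 → step 38: x=0.152, v=0.015, θ=-0.020, ω=0.021
apply F[38]=-0.595 → step 39: x=0.152, v=0.010, θ=-0.020, ω=0.022
Max |angle| over trajectory = 0.076 rad; bound = 0.058 → exceeded.

Answer: no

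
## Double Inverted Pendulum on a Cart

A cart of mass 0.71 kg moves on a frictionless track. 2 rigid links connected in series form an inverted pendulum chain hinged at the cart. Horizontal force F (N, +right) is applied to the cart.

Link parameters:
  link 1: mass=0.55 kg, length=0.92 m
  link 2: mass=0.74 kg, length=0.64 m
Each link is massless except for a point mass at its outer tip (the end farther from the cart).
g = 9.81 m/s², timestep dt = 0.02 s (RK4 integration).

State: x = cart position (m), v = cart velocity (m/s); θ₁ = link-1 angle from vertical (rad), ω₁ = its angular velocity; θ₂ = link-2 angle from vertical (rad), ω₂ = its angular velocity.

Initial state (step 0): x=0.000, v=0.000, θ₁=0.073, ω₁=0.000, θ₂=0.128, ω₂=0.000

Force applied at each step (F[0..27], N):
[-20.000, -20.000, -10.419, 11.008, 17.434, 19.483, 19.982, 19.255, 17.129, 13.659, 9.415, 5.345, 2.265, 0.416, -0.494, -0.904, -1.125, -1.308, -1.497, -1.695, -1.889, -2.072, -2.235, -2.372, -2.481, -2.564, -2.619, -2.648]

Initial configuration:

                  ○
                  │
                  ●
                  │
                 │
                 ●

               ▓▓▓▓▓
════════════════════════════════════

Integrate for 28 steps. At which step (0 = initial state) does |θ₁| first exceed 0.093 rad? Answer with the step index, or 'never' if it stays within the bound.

apply F[0]=-20.000 → step 1: x=-0.006, v=-0.584, θ₁=0.079, ω₁=0.637, θ₂=0.128, ω₂=0.029
apply F[1]=-20.000 → step 2: x=-0.023, v=-1.167, θ₁=0.099, ω₁=1.280, θ₂=0.129, ω₂=0.048
apply F[2]=-10.419 → step 3: x=-0.050, v=-1.485, θ₁=0.128, ω₁=1.644, θ₂=0.130, ω₂=0.056
apply F[3]=+11.008 → step 4: x=-0.077, v=-1.224, θ₁=0.158, ω₁=1.397, θ₂=0.131, ω₂=0.047
apply F[4]=+17.434 → step 5: x=-0.097, v=-0.806, θ₁=0.182, ω₁=1.000, θ₂=0.132, ω₂=0.013
apply F[5]=+19.483 → step 6: x=-0.109, v=-0.349, θ₁=0.198, ω₁=0.575, θ₂=0.132, ω₂=-0.045
apply F[6]=+19.982 → step 7: x=-0.111, v=0.112, θ₁=0.205, ω₁=0.156, θ₂=0.130, ω₂=-0.118
apply F[7]=+19.255 → step 8: x=-0.104, v=0.551, θ₁=0.204, ω₁=-0.236, θ₂=0.127, ω₂=-0.196
apply F[8]=+17.129 → step 9: x=-0.090, v=0.938, θ₁=0.196, ω₁=-0.577, θ₂=0.122, ω₂=-0.270
apply F[9]=+13.659 → step 10: x=-0.068, v=1.241, θ₁=0.182, ω₁=-0.836, θ₂=0.116, ω₂=-0.331
apply F[10]=+9.415 → step 11: x=-0.041, v=1.440, θ₁=0.164, ω₁=-0.994, θ₂=0.109, ω₂=-0.378
apply F[11]=+5.345 → step 12: x=-0.011, v=1.539, θ₁=0.143, ω₁=-1.054, θ₂=0.101, ω₂=-0.411
apply F[12]=+2.265 → step 13: x=0.020, v=1.560, θ₁=0.122, ω₁=-1.040, θ₂=0.093, ω₂=-0.434
apply F[13]=+0.416 → step 14: x=0.051, v=1.537, θ₁=0.102, ω₁=-0.985, θ₂=0.084, ω₂=-0.449
apply F[14]=-0.494 → step 15: x=0.081, v=1.494, θ₁=0.083, ω₁=-0.915, θ₂=0.075, ω₂=-0.457
apply F[15]=-0.904 → step 16: x=0.110, v=1.445, θ₁=0.066, ω₁=-0.845, θ₂=0.066, ω₂=-0.460
apply F[16]=-1.125 → step 17: x=0.139, v=1.395, θ₁=0.049, ω₁=-0.779, θ₂=0.056, ω₂=-0.458
apply F[17]=-1.308 → step 18: x=0.166, v=1.344, θ₁=0.034, ω₁=-0.718, θ₂=0.047, ω₂=-0.451
apply F[18]=-1.497 → step 19: x=0.193, v=1.293, θ₁=0.021, ω₁=-0.661, θ₂=0.038, ω₂=-0.440
apply F[19]=-1.695 → step 20: x=0.218, v=1.240, θ₁=0.008, ω₁=-0.606, θ₂=0.030, ω₂=-0.427
apply F[20]=-1.889 → step 21: x=0.242, v=1.186, θ₁=-0.004, ω₁=-0.553, θ₂=0.021, ω₂=-0.411
apply F[21]=-2.072 → step 22: x=0.265, v=1.131, θ₁=-0.014, ω₁=-0.502, θ₂=0.013, ω₂=-0.392
apply F[22]=-2.235 → step 23: x=0.287, v=1.075, θ₁=-0.024, ω₁=-0.453, θ₂=0.006, ω₂=-0.372
apply F[23]=-2.372 → step 24: x=0.308, v=1.018, θ₁=-0.032, ω₁=-0.406, θ₂=-0.002, ω₂=-0.351
apply F[24]=-2.481 → step 25: x=0.328, v=0.960, θ₁=-0.040, ω₁=-0.360, θ₂=-0.008, ω₂=-0.329
apply F[25]=-2.564 → step 26: x=0.347, v=0.904, θ₁=-0.047, ω₁=-0.317, θ₂=-0.015, ω₂=-0.306
apply F[26]=-2.619 → step 27: x=0.364, v=0.848, θ₁=-0.053, ω₁=-0.276, θ₂=-0.021, ω₂=-0.283
apply F[27]=-2.648 → step 28: x=0.381, v=0.793, θ₁=-0.058, ω₁=-0.237, θ₂=-0.026, ω₂=-0.260
|θ₁| = 0.099 > 0.093 first at step 2.

Answer: 2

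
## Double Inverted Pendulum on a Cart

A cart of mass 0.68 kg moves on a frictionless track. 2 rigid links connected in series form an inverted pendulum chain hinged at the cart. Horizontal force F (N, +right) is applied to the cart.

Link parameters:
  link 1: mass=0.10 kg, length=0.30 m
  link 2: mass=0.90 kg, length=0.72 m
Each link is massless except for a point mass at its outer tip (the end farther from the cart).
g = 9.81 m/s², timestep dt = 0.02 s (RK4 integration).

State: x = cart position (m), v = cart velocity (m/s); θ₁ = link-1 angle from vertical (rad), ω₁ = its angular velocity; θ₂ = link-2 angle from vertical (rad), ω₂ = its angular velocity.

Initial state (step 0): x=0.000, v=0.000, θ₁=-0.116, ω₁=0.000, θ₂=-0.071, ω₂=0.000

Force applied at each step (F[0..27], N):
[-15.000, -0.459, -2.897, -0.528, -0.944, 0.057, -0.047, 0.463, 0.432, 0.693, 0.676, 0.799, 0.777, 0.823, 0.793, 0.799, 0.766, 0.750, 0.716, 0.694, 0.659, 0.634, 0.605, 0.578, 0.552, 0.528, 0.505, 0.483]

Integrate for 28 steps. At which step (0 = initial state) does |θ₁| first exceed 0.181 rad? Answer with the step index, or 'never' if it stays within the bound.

apply F[0]=-15.000 → step 1: x=-0.004, v=-0.402, θ₁=-0.107, ω₁=0.961, θ₂=-0.070, ω₂=0.138
apply F[1]=-0.459 → step 2: x=-0.012, v=-0.389, θ₁=-0.090, ω₁=0.683, θ₂=-0.066, ω₂=0.216
apply F[2]=-2.897 → step 3: x=-0.020, v=-0.450, θ₁=-0.076, ω₁=0.716, θ₂=-0.061, ω₂=0.270
apply F[3]=-0.528 → step 4: x=-0.029, v=-0.446, θ₁=-0.063, ω₁=0.591, θ₂=-0.055, ω₂=0.301
apply F[4]=-0.944 → step 5: x=-0.038, v=-0.457, θ₁=-0.052, ω₁=0.559, θ₂=-0.049, ω₂=0.315
apply F[5]=+0.057 → step 6: x=-0.047, v=-0.442, θ₁=-0.042, ω₁=0.475, θ₂=-0.043, ω₂=0.317
apply F[6]=-0.047 → step 7: x=-0.056, v=-0.433, θ₁=-0.033, ω₁=0.435, θ₂=-0.037, ω₂=0.311
apply F[7]=+0.463 → step 8: x=-0.064, v=-0.411, θ₁=-0.025, ω₁=0.372, θ₂=-0.030, ω₂=0.298
apply F[8]=+0.432 → step 9: x=-0.073, v=-0.393, θ₁=-0.018, ω₁=0.332, θ₂=-0.025, ω₂=0.280
apply F[9]=+0.693 → step 10: x=-0.080, v=-0.368, θ₁=-0.012, ω₁=0.284, θ₂=-0.019, ω₂=0.260
apply F[10]=+0.676 → step 11: x=-0.087, v=-0.346, θ₁=-0.006, ω₁=0.250, θ₂=-0.014, ω₂=0.239
apply F[11]=+0.799 → step 12: x=-0.094, v=-0.321, θ₁=-0.002, ω₁=0.212, θ₂=-0.010, ω₂=0.217
apply F[12]=+0.777 → step 13: x=-0.100, v=-0.298, θ₁=0.002, ω₁=0.184, θ₂=-0.006, ω₂=0.196
apply F[13]=+0.823 → step 14: x=-0.106, v=-0.275, θ₁=0.006, ω₁=0.155, θ₂=-0.002, ω₂=0.175
apply F[14]=+0.793 → step 15: x=-0.111, v=-0.254, θ₁=0.009, ω₁=0.132, θ₂=0.001, ω₂=0.155
apply F[15]=+0.799 → step 16: x=-0.116, v=-0.234, θ₁=0.011, ω₁=0.110, θ₂=0.004, ω₂=0.136
apply F[16]=+0.766 → step 17: x=-0.121, v=-0.215, θ₁=0.013, ω₁=0.092, θ₂=0.007, ω₂=0.118
apply F[17]=+0.750 → step 18: x=-0.125, v=-0.196, θ₁=0.015, ω₁=0.076, θ₂=0.009, ω₂=0.102
apply F[18]=+0.716 → step 19: x=-0.128, v=-0.180, θ₁=0.016, ω₁=0.062, θ₂=0.011, ω₂=0.088
apply F[19]=+0.694 → step 20: x=-0.132, v=-0.164, θ₁=0.017, ω₁=0.050, θ₂=0.013, ω₂=0.075
apply F[20]=+0.659 → step 21: x=-0.135, v=-0.150, θ₁=0.018, ω₁=0.040, θ₂=0.014, ω₂=0.063
apply F[21]=+0.634 → step 22: x=-0.138, v=-0.137, θ₁=0.019, ω₁=0.030, θ₂=0.015, ω₂=0.052
apply F[22]=+0.605 → step 23: x=-0.140, v=-0.124, θ₁=0.019, ω₁=0.023, θ₂=0.016, ω₂=0.042
apply F[23]=+0.578 → step 24: x=-0.143, v=-0.113, θ₁=0.020, ω₁=0.016, θ₂=0.017, ω₂=0.034
apply F[24]=+0.552 → step 25: x=-0.145, v=-0.103, θ₁=0.020, ω₁=0.010, θ₂=0.017, ω₂=0.026
apply F[25]=+0.528 → step 26: x=-0.147, v=-0.093, θ₁=0.020, ω₁=0.005, θ₂=0.018, ω₂=0.020
apply F[26]=+0.505 → step 27: x=-0.149, v=-0.084, θ₁=0.020, ω₁=0.001, θ₂=0.018, ω₂=0.014
apply F[27]=+0.483 → step 28: x=-0.150, v=-0.075, θ₁=0.020, ω₁=-0.003, θ₂=0.018, ω₂=0.009
max |θ₁| = 0.116 ≤ 0.181 over all 29 states.

Answer: never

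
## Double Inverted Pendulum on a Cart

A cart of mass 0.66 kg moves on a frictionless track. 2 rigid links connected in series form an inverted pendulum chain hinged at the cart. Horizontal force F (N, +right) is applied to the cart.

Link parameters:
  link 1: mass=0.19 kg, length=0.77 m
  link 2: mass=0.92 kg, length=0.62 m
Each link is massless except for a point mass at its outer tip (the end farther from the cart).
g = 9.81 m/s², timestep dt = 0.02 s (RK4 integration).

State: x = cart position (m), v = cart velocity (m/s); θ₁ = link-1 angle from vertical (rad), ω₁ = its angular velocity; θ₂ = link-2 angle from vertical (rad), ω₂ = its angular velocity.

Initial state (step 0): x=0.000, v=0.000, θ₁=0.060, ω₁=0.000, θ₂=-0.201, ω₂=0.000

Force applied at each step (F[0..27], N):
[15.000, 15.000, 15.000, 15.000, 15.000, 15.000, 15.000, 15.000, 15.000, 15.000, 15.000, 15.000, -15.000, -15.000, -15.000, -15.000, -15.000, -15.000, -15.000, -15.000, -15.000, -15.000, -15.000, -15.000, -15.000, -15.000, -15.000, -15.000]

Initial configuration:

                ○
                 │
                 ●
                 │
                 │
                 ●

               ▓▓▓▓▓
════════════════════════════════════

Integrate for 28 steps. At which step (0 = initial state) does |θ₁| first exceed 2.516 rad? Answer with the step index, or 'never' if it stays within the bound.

Answer: never

Derivation:
apply F[0]=+15.000 → step 1: x=0.004, v=0.438, θ₁=0.057, ω₁=-0.291, θ₂=-0.205, ω₂=-0.406
apply F[1]=+15.000 → step 2: x=0.018, v=0.878, θ₁=0.048, ω₁=-0.597, θ₂=-0.217, ω₂=-0.799
apply F[2]=+15.000 → step 3: x=0.040, v=1.323, θ₁=0.033, ω₁=-0.932, θ₂=-0.237, ω₂=-1.163
apply F[3]=+15.000 → step 4: x=0.070, v=1.772, θ₁=0.011, ω₁=-1.313, θ₂=-0.263, ω₂=-1.480
apply F[4]=+15.000 → step 5: x=0.110, v=2.227, θ₁=-0.020, ω₁=-1.753, θ₂=-0.296, ω₂=-1.730
apply F[5]=+15.000 → step 6: x=0.160, v=2.686, θ₁=-0.060, ω₁=-2.269, θ₂=-0.332, ω₂=-1.887
apply F[6]=+15.000 → step 7: x=0.218, v=3.142, θ₁=-0.111, ω₁=-2.871, θ₂=-0.370, ω₂=-1.922
apply F[7]=+15.000 → step 8: x=0.285, v=3.584, θ₁=-0.175, ω₁=-3.559, θ₂=-0.408, ω₂=-1.811
apply F[8]=+15.000 → step 9: x=0.361, v=3.990, θ₁=-0.254, ω₁=-4.307, θ₂=-0.442, ω₂=-1.550
apply F[9]=+15.000 → step 10: x=0.444, v=4.324, θ₁=-0.348, ω₁=-5.029, θ₂=-0.469, ω₂=-1.204
apply F[10]=+15.000 → step 11: x=0.533, v=4.552, θ₁=-0.454, ω₁=-5.572, θ₂=-0.490, ω₂=-0.950
apply F[11]=+15.000 → step 12: x=0.626, v=4.678, θ₁=-0.568, ω₁=-5.810, θ₂=-0.509, ω₂=-0.992
apply F[12]=-15.000 → step 13: x=0.714, v=4.182, θ₁=-0.680, ω₁=-5.410, θ₂=-0.530, ω₂=-1.030
apply F[13]=-15.000 → step 14: x=0.793, v=3.734, θ₁=-0.786, ω₁=-5.153, θ₂=-0.550, ω₂=-1.018
apply F[14]=-15.000 → step 15: x=0.864, v=3.313, θ₁=-0.887, ω₁=-5.018, θ₂=-0.570, ω₂=-0.948
apply F[15]=-15.000 → step 16: x=0.926, v=2.904, θ₁=-0.987, ω₁=-4.975, θ₂=-0.588, ω₂=-0.836
apply F[16]=-15.000 → step 17: x=0.980, v=2.497, θ₁=-1.087, ω₁=-5.002, θ₂=-0.603, ω₂=-0.704
apply F[17]=-15.000 → step 18: x=1.026, v=2.085, θ₁=-1.187, ω₁=-5.081, θ₂=-0.616, ω₂=-0.573
apply F[18]=-15.000 → step 19: x=1.063, v=1.663, θ₁=-1.290, ω₁=-5.202, θ₂=-0.626, ω₂=-0.461
apply F[19]=-15.000 → step 20: x=1.092, v=1.229, θ₁=-1.396, ω₁=-5.359, θ₂=-0.635, ω₂=-0.386
apply F[20]=-15.000 → step 21: x=1.112, v=0.779, θ₁=-1.505, ω₁=-5.551, θ₂=-0.642, ω₂=-0.365
apply F[21]=-15.000 → step 22: x=1.123, v=0.314, θ₁=-1.618, ω₁=-5.778, θ₂=-0.650, ω₂=-0.415
apply F[22]=-15.000 → step 23: x=1.125, v=-0.170, θ₁=-1.736, ω₁=-6.047, θ₂=-0.659, ω₂=-0.556
apply F[23]=-15.000 → step 24: x=1.116, v=-0.673, θ₁=-1.860, ω₁=-6.365, θ₂=-0.673, ω₂=-0.810
apply F[24]=-15.000 → step 25: x=1.098, v=-1.198, θ₁=-1.991, ω₁=-6.743, θ₂=-0.693, ω₂=-1.211
apply F[25]=-15.000 → step 26: x=1.068, v=-1.747, θ₁=-2.130, ω₁=-7.191, θ₂=-0.722, ω₂=-1.799
apply F[26]=-15.000 → step 27: x=1.028, v=-2.322, θ₁=-2.279, ω₁=-7.714, θ₂=-0.766, ω₂=-2.630
apply F[27]=-15.000 → step 28: x=0.975, v=-2.919, θ₁=-2.439, ω₁=-8.302, θ₂=-0.830, ω₂=-3.768
max |θ₁| = 2.439 ≤ 2.516 over all 29 states.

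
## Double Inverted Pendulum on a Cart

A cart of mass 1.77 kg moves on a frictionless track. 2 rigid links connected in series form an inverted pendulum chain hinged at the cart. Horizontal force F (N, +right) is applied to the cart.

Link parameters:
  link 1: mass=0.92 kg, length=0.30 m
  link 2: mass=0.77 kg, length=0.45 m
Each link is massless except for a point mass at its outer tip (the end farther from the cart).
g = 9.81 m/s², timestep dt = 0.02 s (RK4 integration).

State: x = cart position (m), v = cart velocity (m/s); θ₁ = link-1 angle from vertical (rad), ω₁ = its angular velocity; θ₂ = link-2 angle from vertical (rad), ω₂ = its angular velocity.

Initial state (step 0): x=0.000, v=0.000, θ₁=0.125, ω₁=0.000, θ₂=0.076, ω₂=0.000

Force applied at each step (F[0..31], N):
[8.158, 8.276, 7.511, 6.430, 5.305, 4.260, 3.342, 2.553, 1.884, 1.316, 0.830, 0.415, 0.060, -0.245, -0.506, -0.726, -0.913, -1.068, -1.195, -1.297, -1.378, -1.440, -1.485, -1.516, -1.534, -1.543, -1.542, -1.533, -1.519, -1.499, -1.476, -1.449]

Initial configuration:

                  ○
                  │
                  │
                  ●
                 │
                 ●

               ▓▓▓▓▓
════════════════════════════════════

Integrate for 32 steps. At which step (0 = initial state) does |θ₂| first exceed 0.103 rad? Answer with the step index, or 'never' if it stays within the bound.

Answer: never

Derivation:
apply F[0]=+8.158 → step 1: x=0.001, v=0.068, θ₁=0.124, ω₁=-0.117, θ₂=0.076, ω₂=-0.040
apply F[1]=+8.276 → step 2: x=0.003, v=0.138, θ₁=0.120, ω₁=-0.241, θ₂=0.074, ω₂=-0.079
apply F[2]=+7.511 → step 3: x=0.006, v=0.200, θ₁=0.114, ω₁=-0.346, θ₂=0.072, ω₂=-0.116
apply F[3]=+6.430 → step 4: x=0.011, v=0.252, θ₁=0.107, ω₁=-0.423, θ₂=0.070, ω₂=-0.148
apply F[4]=+5.305 → step 5: x=0.016, v=0.293, θ₁=0.098, ω₁=-0.472, θ₂=0.067, ω₂=-0.175
apply F[5]=+4.260 → step 6: x=0.022, v=0.323, θ₁=0.088, ω₁=-0.498, θ₂=0.063, ω₂=-0.198
apply F[6]=+3.342 → step 7: x=0.029, v=0.346, θ₁=0.078, ω₁=-0.505, θ₂=0.059, ω₂=-0.216
apply F[7]=+2.553 → step 8: x=0.036, v=0.361, θ₁=0.068, ω₁=-0.499, θ₂=0.054, ω₂=-0.229
apply F[8]=+1.884 → step 9: x=0.043, v=0.370, θ₁=0.058, ω₁=-0.484, θ₂=0.050, ω₂=-0.238
apply F[9]=+1.316 → step 10: x=0.051, v=0.375, θ₁=0.049, ω₁=-0.462, θ₂=0.045, ω₂=-0.243
apply F[10]=+0.830 → step 11: x=0.058, v=0.376, θ₁=0.040, ω₁=-0.435, θ₂=0.040, ω₂=-0.245
apply F[11]=+0.415 → step 12: x=0.066, v=0.375, θ₁=0.032, ω₁=-0.407, θ₂=0.035, ω₂=-0.243
apply F[12]=+0.060 → step 13: x=0.073, v=0.370, θ₁=0.024, ω₁=-0.376, θ₂=0.030, ω₂=-0.239
apply F[13]=-0.245 → step 14: x=0.081, v=0.364, θ₁=0.016, ω₁=-0.346, θ₂=0.025, ω₂=-0.233
apply F[14]=-0.506 → step 15: x=0.088, v=0.355, θ₁=0.010, ω₁=-0.315, θ₂=0.021, ω₂=-0.225
apply F[15]=-0.726 → step 16: x=0.095, v=0.346, θ₁=0.004, ω₁=-0.286, θ₂=0.016, ω₂=-0.216
apply F[16]=-0.913 → step 17: x=0.102, v=0.335, θ₁=-0.002, ω₁=-0.257, θ₂=0.012, ω₂=-0.205
apply F[17]=-1.068 → step 18: x=0.108, v=0.324, θ₁=-0.006, ω₁=-0.230, θ₂=0.008, ω₂=-0.194
apply F[18]=-1.195 → step 19: x=0.115, v=0.312, θ₁=-0.011, ω₁=-0.204, θ₂=0.004, ω₂=-0.182
apply F[19]=-1.297 → step 20: x=0.121, v=0.300, θ₁=-0.015, ω₁=-0.179, θ₂=0.001, ω₂=-0.170
apply F[20]=-1.378 → step 21: x=0.127, v=0.287, θ₁=-0.018, ω₁=-0.157, θ₂=-0.002, ω₂=-0.158
apply F[21]=-1.440 → step 22: x=0.132, v=0.275, θ₁=-0.021, ω₁=-0.136, θ₂=-0.005, ω₂=-0.145
apply F[22]=-1.485 → step 23: x=0.137, v=0.262, θ₁=-0.023, ω₁=-0.116, θ₂=-0.008, ω₂=-0.133
apply F[23]=-1.516 → step 24: x=0.143, v=0.250, θ₁=-0.025, ω₁=-0.098, θ₂=-0.011, ω₂=-0.121
apply F[24]=-1.534 → step 25: x=0.147, v=0.237, θ₁=-0.027, ω₁=-0.082, θ₂=-0.013, ω₂=-0.109
apply F[25]=-1.543 → step 26: x=0.152, v=0.225, θ₁=-0.029, ω₁=-0.068, θ₂=-0.015, ω₂=-0.098
apply F[26]=-1.542 → step 27: x=0.156, v=0.213, θ₁=-0.030, ω₁=-0.054, θ₂=-0.017, ω₂=-0.088
apply F[27]=-1.533 → step 28: x=0.161, v=0.201, θ₁=-0.031, ω₁=-0.043, θ₂=-0.019, ω₂=-0.077
apply F[28]=-1.519 → step 29: x=0.165, v=0.190, θ₁=-0.032, ω₁=-0.032, θ₂=-0.020, ω₂=-0.068
apply F[29]=-1.499 → step 30: x=0.168, v=0.179, θ₁=-0.032, ω₁=-0.023, θ₂=-0.021, ω₂=-0.059
apply F[30]=-1.476 → step 31: x=0.172, v=0.169, θ₁=-0.033, ω₁=-0.014, θ₂=-0.022, ω₂=-0.050
apply F[31]=-1.449 → step 32: x=0.175, v=0.158, θ₁=-0.033, ω₁=-0.007, θ₂=-0.023, ω₂=-0.043
max |θ₂| = 0.076 ≤ 0.103 over all 33 states.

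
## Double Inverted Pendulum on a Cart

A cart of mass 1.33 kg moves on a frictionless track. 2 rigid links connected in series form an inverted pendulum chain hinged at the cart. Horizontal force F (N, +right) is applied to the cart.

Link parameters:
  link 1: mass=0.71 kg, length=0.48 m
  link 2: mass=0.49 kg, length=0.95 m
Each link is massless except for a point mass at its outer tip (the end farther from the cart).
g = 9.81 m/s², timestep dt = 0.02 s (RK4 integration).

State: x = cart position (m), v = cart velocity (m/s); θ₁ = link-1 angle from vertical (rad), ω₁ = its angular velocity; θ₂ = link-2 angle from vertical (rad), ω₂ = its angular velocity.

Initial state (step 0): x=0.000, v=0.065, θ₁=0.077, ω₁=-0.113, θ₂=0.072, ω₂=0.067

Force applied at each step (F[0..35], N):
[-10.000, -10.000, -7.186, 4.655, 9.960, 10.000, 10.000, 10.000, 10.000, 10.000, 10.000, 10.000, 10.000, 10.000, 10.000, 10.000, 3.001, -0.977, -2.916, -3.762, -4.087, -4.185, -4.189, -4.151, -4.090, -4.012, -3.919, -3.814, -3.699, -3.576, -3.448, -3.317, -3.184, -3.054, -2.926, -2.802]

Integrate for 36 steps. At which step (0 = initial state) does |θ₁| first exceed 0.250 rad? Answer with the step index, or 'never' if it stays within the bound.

Answer: never

Derivation:
apply F[0]=-10.000 → step 1: x=-0.000, v=-0.098, θ₁=0.078, ω₁=0.258, θ₂=0.073, ω₂=0.066
apply F[1]=-10.000 → step 2: x=-0.004, v=-0.262, θ₁=0.087, ω₁=0.634, θ₂=0.075, ω₂=0.063
apply F[2]=-7.186 → step 3: x=-0.010, v=-0.385, θ₁=0.103, ω₁=0.933, θ₂=0.076, ω₂=0.057
apply F[3]=+4.655 → step 4: x=-0.018, v=-0.334, θ₁=0.121, ω₁=0.884, θ₂=0.077, ω₂=0.044
apply F[4]=+9.960 → step 5: x=-0.023, v=-0.208, θ₁=0.137, ω₁=0.692, θ₂=0.078, ω₂=0.026
apply F[5]=+10.000 → step 6: x=-0.026, v=-0.085, θ₁=0.149, ω₁=0.515, θ₂=0.078, ω₂=0.001
apply F[6]=+10.000 → step 7: x=-0.026, v=0.037, θ₁=0.158, ω₁=0.350, θ₂=0.078, ω₂=-0.027
apply F[7]=+10.000 → step 8: x=-0.024, v=0.157, θ₁=0.163, ω₁=0.194, θ₂=0.077, ω₂=-0.058
apply F[8]=+10.000 → step 9: x=-0.020, v=0.276, θ₁=0.165, ω₁=0.043, θ₂=0.075, ω₂=-0.091
apply F[9]=+10.000 → step 10: x=-0.013, v=0.395, θ₁=0.165, ω₁=-0.107, θ₂=0.073, ω₂=-0.126
apply F[10]=+10.000 → step 11: x=-0.004, v=0.514, θ₁=0.161, ω₁=-0.258, θ₂=0.070, ω₂=-0.160
apply F[11]=+10.000 → step 12: x=0.007, v=0.634, θ₁=0.154, ω₁=-0.415, θ₂=0.067, ω₂=-0.193
apply F[12]=+10.000 → step 13: x=0.021, v=0.757, θ₁=0.144, ω₁=-0.581, θ₂=0.062, ω₂=-0.225
apply F[13]=+10.000 → step 14: x=0.037, v=0.882, θ₁=0.131, ω₁=-0.759, θ₂=0.058, ω₂=-0.253
apply F[14]=+10.000 → step 15: x=0.056, v=1.010, θ₁=0.114, ω₁=-0.954, θ₂=0.052, ω₂=-0.278
apply F[15]=+10.000 → step 16: x=0.078, v=1.142, θ₁=0.093, ω₁=-1.170, θ₂=0.047, ω₂=-0.297
apply F[16]=+3.001 → step 17: x=0.101, v=1.173, θ₁=0.069, ω₁=-1.193, θ₂=0.041, ω₂=-0.309
apply F[17]=-0.977 → step 18: x=0.124, v=1.149, θ₁=0.046, ω₁=-1.114, θ₂=0.034, ω₂=-0.315
apply F[18]=-2.916 → step 19: x=0.147, v=1.100, θ₁=0.025, ω₁=-0.995, θ₂=0.028, ω₂=-0.317
apply F[19]=-3.762 → step 20: x=0.168, v=1.040, θ₁=0.006, ω₁=-0.868, θ₂=0.022, ω₂=-0.314
apply F[20]=-4.087 → step 21: x=0.188, v=0.979, θ₁=-0.010, ω₁=-0.747, θ₂=0.015, ω₂=-0.307
apply F[21]=-4.185 → step 22: x=0.207, v=0.919, θ₁=-0.024, ω₁=-0.637, θ₂=0.009, ω₂=-0.297
apply F[22]=-4.189 → step 23: x=0.225, v=0.861, θ₁=-0.035, ω₁=-0.539, θ₂=0.004, ω₂=-0.284
apply F[23]=-4.151 → step 24: x=0.242, v=0.806, θ₁=-0.045, ω₁=-0.451, θ₂=-0.002, ω₂=-0.270
apply F[24]=-4.090 → step 25: x=0.257, v=0.753, θ₁=-0.053, ω₁=-0.374, θ₂=-0.007, ω₂=-0.255
apply F[25]=-4.012 → step 26: x=0.272, v=0.703, θ₁=-0.060, ω₁=-0.306, θ₂=-0.012, ω₂=-0.238
apply F[26]=-3.919 → step 27: x=0.285, v=0.655, θ₁=-0.066, ω₁=-0.247, θ₂=-0.017, ω₂=-0.221
apply F[27]=-3.814 → step 28: x=0.298, v=0.610, θ₁=-0.070, ω₁=-0.194, θ₂=-0.021, ω₂=-0.204
apply F[28]=-3.699 → step 29: x=0.310, v=0.567, θ₁=-0.074, ω₁=-0.149, θ₂=-0.025, ω₂=-0.187
apply F[29]=-3.576 → step 30: x=0.321, v=0.527, θ₁=-0.076, ω₁=-0.109, θ₂=-0.028, ω₂=-0.170
apply F[30]=-3.448 → step 31: x=0.331, v=0.489, θ₁=-0.078, ω₁=-0.075, θ₂=-0.032, ω₂=-0.153
apply F[31]=-3.317 → step 32: x=0.340, v=0.453, θ₁=-0.079, ω₁=-0.045, θ₂=-0.035, ω₂=-0.137
apply F[32]=-3.184 → step 33: x=0.349, v=0.419, θ₁=-0.080, ω₁=-0.020, θ₂=-0.037, ω₂=-0.122
apply F[33]=-3.054 → step 34: x=0.357, v=0.388, θ₁=-0.080, ω₁=0.001, θ₂=-0.039, ω₂=-0.107
apply F[34]=-2.926 → step 35: x=0.365, v=0.358, θ₁=-0.080, ω₁=0.019, θ₂=-0.041, ω₂=-0.093
apply F[35]=-2.802 → step 36: x=0.372, v=0.330, θ₁=-0.079, ω₁=0.034, θ₂=-0.043, ω₂=-0.080
max |θ₁| = 0.165 ≤ 0.250 over all 37 states.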